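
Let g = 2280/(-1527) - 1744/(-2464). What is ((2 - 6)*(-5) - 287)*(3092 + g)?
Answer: -64696223451/78386 ≈ -8.2535e+5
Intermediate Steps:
g = -61559/78386 (g = 2280*(-1/1527) - 1744*(-1/2464) = -760/509 + 109/154 = -61559/78386 ≈ -0.78533)
((2 - 6)*(-5) - 287)*(3092 + g) = ((2 - 6)*(-5) - 287)*(3092 - 61559/78386) = (-4*(-5) - 287)*(242307953/78386) = (20 - 287)*(242307953/78386) = -267*242307953/78386 = -64696223451/78386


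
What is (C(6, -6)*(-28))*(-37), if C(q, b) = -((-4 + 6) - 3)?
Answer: 1036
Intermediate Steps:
C(q, b) = 1 (C(q, b) = -(2 - 3) = -1*(-1) = 1)
(C(6, -6)*(-28))*(-37) = (1*(-28))*(-37) = -28*(-37) = 1036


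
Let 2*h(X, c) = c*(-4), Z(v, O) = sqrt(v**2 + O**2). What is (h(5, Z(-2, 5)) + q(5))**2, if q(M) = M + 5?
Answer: 216 - 40*sqrt(29) ≈ 0.59341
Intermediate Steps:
Z(v, O) = sqrt(O**2 + v**2)
q(M) = 5 + M
h(X, c) = -2*c (h(X, c) = (c*(-4))/2 = (-4*c)/2 = -2*c)
(h(5, Z(-2, 5)) + q(5))**2 = (-2*sqrt(5**2 + (-2)**2) + (5 + 5))**2 = (-2*sqrt(25 + 4) + 10)**2 = (-2*sqrt(29) + 10)**2 = (10 - 2*sqrt(29))**2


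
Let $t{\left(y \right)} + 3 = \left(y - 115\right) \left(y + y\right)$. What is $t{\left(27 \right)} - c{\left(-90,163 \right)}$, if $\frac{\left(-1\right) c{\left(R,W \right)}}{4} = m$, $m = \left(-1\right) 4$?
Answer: $-4771$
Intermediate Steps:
$m = -4$
$c{\left(R,W \right)} = 16$ ($c{\left(R,W \right)} = \left(-4\right) \left(-4\right) = 16$)
$t{\left(y \right)} = -3 + 2 y \left(-115 + y\right)$ ($t{\left(y \right)} = -3 + \left(y - 115\right) \left(y + y\right) = -3 + \left(-115 + y\right) 2 y = -3 + 2 y \left(-115 + y\right)$)
$t{\left(27 \right)} - c{\left(-90,163 \right)} = \left(-3 - 6210 + 2 \cdot 27^{2}\right) - 16 = \left(-3 - 6210 + 2 \cdot 729\right) - 16 = \left(-3 - 6210 + 1458\right) - 16 = -4755 - 16 = -4771$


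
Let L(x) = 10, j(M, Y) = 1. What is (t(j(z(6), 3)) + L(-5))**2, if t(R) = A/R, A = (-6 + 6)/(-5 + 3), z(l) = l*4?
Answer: 100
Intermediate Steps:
z(l) = 4*l
A = 0 (A = 0/(-2) = 0*(-1/2) = 0)
t(R) = 0 (t(R) = 0/R = 0)
(t(j(z(6), 3)) + L(-5))**2 = (0 + 10)**2 = 10**2 = 100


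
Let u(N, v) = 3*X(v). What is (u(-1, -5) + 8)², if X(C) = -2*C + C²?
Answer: 12769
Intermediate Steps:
X(C) = C² - 2*C
u(N, v) = 3*v*(-2 + v) (u(N, v) = 3*(v*(-2 + v)) = 3*v*(-2 + v))
(u(-1, -5) + 8)² = (3*(-5)*(-2 - 5) + 8)² = (3*(-5)*(-7) + 8)² = (105 + 8)² = 113² = 12769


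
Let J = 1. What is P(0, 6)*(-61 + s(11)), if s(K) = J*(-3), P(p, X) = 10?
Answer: -640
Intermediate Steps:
s(K) = -3 (s(K) = 1*(-3) = -3)
P(0, 6)*(-61 + s(11)) = 10*(-61 - 3) = 10*(-64) = -640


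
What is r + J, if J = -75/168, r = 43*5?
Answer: 12015/56 ≈ 214.55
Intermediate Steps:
r = 215
J = -25/56 (J = -75*1/168 = -25/56 ≈ -0.44643)
r + J = 215 - 25/56 = 12015/56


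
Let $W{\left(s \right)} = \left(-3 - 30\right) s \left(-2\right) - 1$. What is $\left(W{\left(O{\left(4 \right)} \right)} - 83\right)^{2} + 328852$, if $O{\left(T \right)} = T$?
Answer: $361252$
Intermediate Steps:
$W{\left(s \right)} = -1 + 66 s$ ($W{\left(s \right)} = \left(-3 - 30\right) \left(- 2 s\right) - 1 = - 33 \left(- 2 s\right) - 1 = 66 s - 1 = -1 + 66 s$)
$\left(W{\left(O{\left(4 \right)} \right)} - 83\right)^{2} + 328852 = \left(\left(-1 + 66 \cdot 4\right) - 83\right)^{2} + 328852 = \left(\left(-1 + 264\right) - 83\right)^{2} + 328852 = \left(263 - 83\right)^{2} + 328852 = 180^{2} + 328852 = 32400 + 328852 = 361252$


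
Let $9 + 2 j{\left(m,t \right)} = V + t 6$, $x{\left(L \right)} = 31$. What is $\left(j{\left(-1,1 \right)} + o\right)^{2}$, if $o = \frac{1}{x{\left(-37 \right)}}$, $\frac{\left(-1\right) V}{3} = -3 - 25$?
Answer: $\frac{6315169}{3844} \approx 1642.9$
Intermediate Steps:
$V = 84$ ($V = - 3 \left(-3 - 25\right) = \left(-3\right) \left(-28\right) = 84$)
$o = \frac{1}{31} \approx 0.032258$
$j{\left(m,t \right)} = \frac{75}{2} + 3 t$ ($j{\left(m,t \right)} = - \frac{9}{2} + \frac{84 + t 6}{2} = - \frac{9}{2} + \frac{84 + 6 t}{2} = - \frac{9}{2} + \left(42 + 3 t\right) = \frac{75}{2} + 3 t$)
$\left(j{\left(-1,1 \right)} + o\right)^{2} = \left(\left(\frac{75}{2} + 3 \cdot 1\right) + \frac{1}{31}\right)^{2} = \left(\left(\frac{75}{2} + 3\right) + \frac{1}{31}\right)^{2} = \left(\frac{81}{2} + \frac{1}{31}\right)^{2} = \left(\frac{2513}{62}\right)^{2} = \frac{6315169}{3844}$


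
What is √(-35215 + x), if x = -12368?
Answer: 3*I*√5287 ≈ 218.14*I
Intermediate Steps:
√(-35215 + x) = √(-35215 - 12368) = √(-47583) = 3*I*√5287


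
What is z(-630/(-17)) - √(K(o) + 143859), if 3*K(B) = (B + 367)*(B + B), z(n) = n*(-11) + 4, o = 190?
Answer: -6862/17 - √1929711/3 ≈ -866.69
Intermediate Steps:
z(n) = 4 - 11*n (z(n) = -11*n + 4 = 4 - 11*n)
K(B) = 2*B*(367 + B)/3 (K(B) = ((B + 367)*(B + B))/3 = ((367 + B)*(2*B))/3 = (2*B*(367 + B))/3 = 2*B*(367 + B)/3)
z(-630/(-17)) - √(K(o) + 143859) = (4 - (-6930)/(-17)) - √((⅔)*190*(367 + 190) + 143859) = (4 - (-6930)*(-1)/17) - √((⅔)*190*557 + 143859) = (4 - 11*630/17) - √(211660/3 + 143859) = (4 - 6930/17) - √(643237/3) = -6862/17 - √1929711/3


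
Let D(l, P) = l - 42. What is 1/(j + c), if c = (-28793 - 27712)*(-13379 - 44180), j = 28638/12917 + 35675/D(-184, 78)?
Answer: 2919242/9494458429616603 ≈ 3.0747e-10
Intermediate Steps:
D(l, P) = -42 + l
j = -454341787/2919242 (j = 28638/12917 + 35675/(-42 - 184) = 28638*(1/12917) + 35675/(-226) = 28638/12917 + 35675*(-1/226) = 28638/12917 - 35675/226 = -454341787/2919242 ≈ -155.64)
c = 3252371295 (c = -56505*(-57559) = 3252371295)
1/(j + c) = 1/(-454341787/2919242 + 3252371295) = 1/(9494458429616603/2919242) = 2919242/9494458429616603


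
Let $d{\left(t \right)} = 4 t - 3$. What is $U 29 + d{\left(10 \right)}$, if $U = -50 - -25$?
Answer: $-688$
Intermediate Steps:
$U = -25$ ($U = -50 + 25 = -25$)
$d{\left(t \right)} = -3 + 4 t$ ($d{\left(t \right)} = 4 t - 3 = -3 + 4 t$)
$U 29 + d{\left(10 \right)} = \left(-25\right) 29 + \left(-3 + 4 \cdot 10\right) = -725 + \left(-3 + 40\right) = -725 + 37 = -688$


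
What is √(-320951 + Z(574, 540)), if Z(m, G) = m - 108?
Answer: I*√320485 ≈ 566.11*I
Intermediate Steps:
Z(m, G) = -108 + m
√(-320951 + Z(574, 540)) = √(-320951 + (-108 + 574)) = √(-320951 + 466) = √(-320485) = I*√320485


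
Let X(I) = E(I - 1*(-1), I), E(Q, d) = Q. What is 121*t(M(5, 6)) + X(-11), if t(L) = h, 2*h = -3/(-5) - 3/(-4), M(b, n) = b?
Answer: 2867/40 ≈ 71.675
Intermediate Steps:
X(I) = 1 + I (X(I) = I - 1*(-1) = I + 1 = 1 + I)
h = 27/40 (h = (-3/(-5) - 3/(-4))/2 = (-3*(-⅕) - 3*(-¼))/2 = (⅗ + ¾)/2 = (½)*(27/20) = 27/40 ≈ 0.67500)
t(L) = 27/40
121*t(M(5, 6)) + X(-11) = 121*(27/40) + (1 - 11) = 3267/40 - 10 = 2867/40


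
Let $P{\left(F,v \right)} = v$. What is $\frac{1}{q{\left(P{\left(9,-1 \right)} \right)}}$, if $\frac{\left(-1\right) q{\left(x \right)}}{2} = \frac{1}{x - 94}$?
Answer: $\frac{95}{2} \approx 47.5$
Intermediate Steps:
$q{\left(x \right)} = - \frac{2}{-94 + x}$ ($q{\left(x \right)} = - \frac{2}{x - 94} = - \frac{2}{-94 + x}$)
$\frac{1}{q{\left(P{\left(9,-1 \right)} \right)}} = \frac{1}{\left(-2\right) \frac{1}{-94 - 1}} = \frac{1}{\left(-2\right) \frac{1}{-95}} = \frac{1}{\left(-2\right) \left(- \frac{1}{95}\right)} = \frac{1}{\frac{2}{95}} = \frac{95}{2}$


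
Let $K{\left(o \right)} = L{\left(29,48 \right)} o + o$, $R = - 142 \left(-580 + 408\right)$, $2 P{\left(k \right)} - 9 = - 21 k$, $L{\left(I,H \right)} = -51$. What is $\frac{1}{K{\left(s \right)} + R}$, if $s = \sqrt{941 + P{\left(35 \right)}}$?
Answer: $\frac{3053}{74385847} + \frac{425 \sqrt{2}}{297543388} \approx 4.3063 \cdot 10^{-5}$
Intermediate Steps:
$P{\left(k \right)} = \frac{9}{2} - \frac{21 k}{2}$ ($P{\left(k \right)} = \frac{9}{2} + \frac{\left(-21\right) k}{2} = \frac{9}{2} - \frac{21 k}{2}$)
$R = 24424$ ($R = \left(-142\right) \left(-172\right) = 24424$)
$s = 17 \sqrt{2}$ ($s = \sqrt{941 + \left(\frac{9}{2} - \frac{735}{2}\right)} = \sqrt{941 - 363} = \sqrt{578} = 17 \sqrt{2} \approx 24.042$)
$K{\left(o \right)} = - 50 o$ ($K{\left(o \right)} = - 51 o + o = - 50 o$)
$\frac{1}{K{\left(s \right)} + R} = \frac{1}{- 50 \cdot 17 \sqrt{2} + 24424} = \frac{1}{- 850 \sqrt{2} + 24424} = \frac{1}{24424 - 850 \sqrt{2}}$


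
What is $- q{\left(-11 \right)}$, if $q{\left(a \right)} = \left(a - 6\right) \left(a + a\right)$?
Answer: $-374$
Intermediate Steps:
$q{\left(a \right)} = 2 a \left(-6 + a\right)$ ($q{\left(a \right)} = \left(-6 + a\right) 2 a = 2 a \left(-6 + a\right)$)
$- q{\left(-11 \right)} = - 2 \left(-11\right) \left(-6 - 11\right) = - 2 \left(-11\right) \left(-17\right) = \left(-1\right) 374 = -374$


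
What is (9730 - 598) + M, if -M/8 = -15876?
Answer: 136140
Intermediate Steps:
M = 127008 (M = -8*(-15876) = 127008)
(9730 - 598) + M = (9730 - 598) + 127008 = 9132 + 127008 = 136140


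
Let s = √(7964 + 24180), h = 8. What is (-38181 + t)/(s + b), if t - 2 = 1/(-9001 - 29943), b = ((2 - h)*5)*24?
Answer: 66907933965/1183547104 + 10407900839*√41/4734188416 ≈ 70.609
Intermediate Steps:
b = -720 (b = ((2 - 1*8)*5)*24 = ((2 - 8)*5)*24 = -6*5*24 = -30*24 = -720)
t = 77887/38944 (t = 2 + 1/(-9001 - 29943) = 2 + 1/(-38944) = 2 - 1/38944 = 77887/38944 ≈ 2.0000)
s = 28*√41 (s = √32144 = 28*√41 ≈ 179.29)
(-38181 + t)/(s + b) = (-38181 + 77887/38944)/(28*√41 - 720) = -1486842977/(38944*(-720 + 28*√41))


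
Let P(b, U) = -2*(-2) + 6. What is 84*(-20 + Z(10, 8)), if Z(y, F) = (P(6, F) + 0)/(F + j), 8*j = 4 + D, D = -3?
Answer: -20496/13 ≈ -1576.6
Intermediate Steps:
j = ⅛ (j = (4 - 3)/8 = (⅛)*1 = ⅛ ≈ 0.12500)
P(b, U) = 10 (P(b, U) = 4 + 6 = 10)
Z(y, F) = 10/(⅛ + F) (Z(y, F) = (10 + 0)/(F + ⅛) = 10/(⅛ + F))
84*(-20 + Z(10, 8)) = 84*(-20 + 80/(1 + 8*8)) = 84*(-20 + 80/(1 + 64)) = 84*(-20 + 80/65) = 84*(-20 + 80*(1/65)) = 84*(-20 + 16/13) = 84*(-244/13) = -20496/13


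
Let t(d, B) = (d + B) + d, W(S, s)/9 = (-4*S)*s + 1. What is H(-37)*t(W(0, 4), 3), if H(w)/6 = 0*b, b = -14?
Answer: 0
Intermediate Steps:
H(w) = 0 (H(w) = 6*(0*(-14)) = 6*0 = 0)
W(S, s) = 9 - 36*S*s (W(S, s) = 9*((-4*S)*s + 1) = 9*(-4*S*s + 1) = 9*(1 - 4*S*s) = 9 - 36*S*s)
t(d, B) = B + 2*d (t(d, B) = (B + d) + d = B + 2*d)
H(-37)*t(W(0, 4), 3) = 0*(3 + 2*(9 - 36*0*4)) = 0*(3 + 2*(9 + 0)) = 0*(3 + 2*9) = 0*(3 + 18) = 0*21 = 0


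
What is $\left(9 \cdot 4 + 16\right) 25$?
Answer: $1300$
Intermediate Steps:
$\left(9 \cdot 4 + 16\right) 25 = \left(36 + 16\right) 25 = 52 \cdot 25 = 1300$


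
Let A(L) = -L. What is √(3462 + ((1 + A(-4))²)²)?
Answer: √4087 ≈ 63.930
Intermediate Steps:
√(3462 + ((1 + A(-4))²)²) = √(3462 + ((1 - 1*(-4))²)²) = √(3462 + ((1 + 4)²)²) = √(3462 + (5²)²) = √(3462 + 25²) = √(3462 + 625) = √4087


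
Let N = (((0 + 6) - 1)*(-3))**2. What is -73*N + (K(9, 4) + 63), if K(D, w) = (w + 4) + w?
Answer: -16350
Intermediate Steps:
K(D, w) = 4 + 2*w (K(D, w) = (4 + w) + w = 4 + 2*w)
N = 225 (N = ((6 - 1)*(-3))**2 = (5*(-3))**2 = (-15)**2 = 225)
-73*N + (K(9, 4) + 63) = -73*225 + ((4 + 2*4) + 63) = -16425 + ((4 + 8) + 63) = -16425 + (12 + 63) = -16425 + 75 = -16350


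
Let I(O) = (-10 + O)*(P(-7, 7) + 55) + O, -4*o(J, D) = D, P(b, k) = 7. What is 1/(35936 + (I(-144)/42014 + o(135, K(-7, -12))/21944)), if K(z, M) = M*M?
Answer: 115244402/4141396056053 ≈ 2.7827e-5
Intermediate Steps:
K(z, M) = M**2
o(J, D) = -D/4
I(O) = -620 + 63*O (I(O) = (-10 + O)*(7 + 55) + O = (-10 + O)*62 + O = (-620 + 62*O) + O = -620 + 63*O)
1/(35936 + (I(-144)/42014 + o(135, K(-7, -12))/21944)) = 1/(35936 + ((-620 + 63*(-144))/42014 - 1/4*(-12)**2/21944)) = 1/(35936 + ((-620 - 9072)*(1/42014) - 1/4*144*(1/21944))) = 1/(35936 + (-9692*1/42014 - 36*1/21944)) = 1/(35936 + (-4846/21007 - 9/5486)) = 1/(35936 - 26774219/115244402) = 1/(4141396056053/115244402) = 115244402/4141396056053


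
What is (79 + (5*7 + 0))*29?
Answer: 3306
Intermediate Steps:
(79 + (5*7 + 0))*29 = (79 + (35 + 0))*29 = (79 + 35)*29 = 114*29 = 3306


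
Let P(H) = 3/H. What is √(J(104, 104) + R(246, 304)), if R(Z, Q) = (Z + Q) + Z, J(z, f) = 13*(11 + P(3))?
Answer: 2*√238 ≈ 30.854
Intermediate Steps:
J(z, f) = 156 (J(z, f) = 13*(11 + 3/3) = 13*(11 + 3*(⅓)) = 13*(11 + 1) = 13*12 = 156)
R(Z, Q) = Q + 2*Z (R(Z, Q) = (Q + Z) + Z = Q + 2*Z)
√(J(104, 104) + R(246, 304)) = √(156 + (304 + 2*246)) = √(156 + (304 + 492)) = √(156 + 796) = √952 = 2*√238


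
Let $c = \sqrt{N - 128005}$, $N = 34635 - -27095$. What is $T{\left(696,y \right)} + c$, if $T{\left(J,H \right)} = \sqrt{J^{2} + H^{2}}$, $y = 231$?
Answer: $3 \sqrt{59753} + 5 i \sqrt{2651} \approx 733.33 + 257.44 i$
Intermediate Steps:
$N = 61730$ ($N = 34635 + 27095 = 61730$)
$T{\left(J,H \right)} = \sqrt{H^{2} + J^{2}}$
$c = 5 i \sqrt{2651}$ ($c = \sqrt{61730 - 128005} = \sqrt{-66275} = 5 i \sqrt{2651} \approx 257.44 i$)
$T{\left(696,y \right)} + c = \sqrt{231^{2} + 696^{2}} + 5 i \sqrt{2651} = \sqrt{53361 + 484416} + 5 i \sqrt{2651} = \sqrt{537777} + 5 i \sqrt{2651} = 3 \sqrt{59753} + 5 i \sqrt{2651}$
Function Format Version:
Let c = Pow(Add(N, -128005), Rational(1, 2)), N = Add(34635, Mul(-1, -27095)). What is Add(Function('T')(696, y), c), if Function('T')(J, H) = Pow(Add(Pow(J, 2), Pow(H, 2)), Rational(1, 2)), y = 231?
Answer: Add(Mul(3, Pow(59753, Rational(1, 2))), Mul(5, I, Pow(2651, Rational(1, 2)))) ≈ Add(733.33, Mul(257.44, I))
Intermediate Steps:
N = 61730 (N = Add(34635, 27095) = 61730)
Function('T')(J, H) = Pow(Add(Pow(H, 2), Pow(J, 2)), Rational(1, 2))
c = Mul(5, I, Pow(2651, Rational(1, 2))) (c = Pow(Add(61730, -128005), Rational(1, 2)) = Pow(-66275, Rational(1, 2)) = Mul(5, I, Pow(2651, Rational(1, 2))) ≈ Mul(257.44, I))
Add(Function('T')(696, y), c) = Add(Pow(Add(Pow(231, 2), Pow(696, 2)), Rational(1, 2)), Mul(5, I, Pow(2651, Rational(1, 2)))) = Add(Pow(Add(53361, 484416), Rational(1, 2)), Mul(5, I, Pow(2651, Rational(1, 2)))) = Add(Pow(537777, Rational(1, 2)), Mul(5, I, Pow(2651, Rational(1, 2)))) = Add(Mul(3, Pow(59753, Rational(1, 2))), Mul(5, I, Pow(2651, Rational(1, 2))))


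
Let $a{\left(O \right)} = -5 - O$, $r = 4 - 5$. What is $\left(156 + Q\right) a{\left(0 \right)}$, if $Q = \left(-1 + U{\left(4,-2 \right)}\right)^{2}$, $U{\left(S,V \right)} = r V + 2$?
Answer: $-825$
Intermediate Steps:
$r = -1$
$U{\left(S,V \right)} = 2 - V$ ($U{\left(S,V \right)} = - V + 2 = 2 - V$)
$Q = 9$ ($Q = \left(-1 + \left(2 - -2\right)\right)^{2} = \left(-1 + \left(2 + 2\right)\right)^{2} = \left(-1 + 4\right)^{2} = 3^{2} = 9$)
$\left(156 + Q\right) a{\left(0 \right)} = \left(156 + 9\right) \left(-5 - 0\right) = 165 \left(-5 + 0\right) = 165 \left(-5\right) = -825$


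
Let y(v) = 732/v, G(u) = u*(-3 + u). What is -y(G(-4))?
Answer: -183/7 ≈ -26.143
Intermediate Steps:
-y(G(-4)) = -732/((-4*(-3 - 4))) = -732/((-4*(-7))) = -732/28 = -1*183/7 = -183/7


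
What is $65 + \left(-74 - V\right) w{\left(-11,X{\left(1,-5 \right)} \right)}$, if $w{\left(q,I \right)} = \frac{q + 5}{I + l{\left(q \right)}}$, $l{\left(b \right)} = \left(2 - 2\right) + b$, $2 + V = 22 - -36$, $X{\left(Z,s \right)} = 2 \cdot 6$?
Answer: $845$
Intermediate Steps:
$X{\left(Z,s \right)} = 12$
$V = 56$ ($V = -2 + \left(22 - -36\right) = -2 + \left(22 + 36\right) = -2 + 58 = 56$)
$l{\left(b \right)} = b$ ($l{\left(b \right)} = 0 + b = b$)
$w{\left(q,I \right)} = \frac{5 + q}{I + q}$ ($w{\left(q,I \right)} = \frac{q + 5}{I + q} = \frac{5 + q}{I + q}$)
$65 + \left(-74 - V\right) w{\left(-11,X{\left(1,-5 \right)} \right)} = 65 + \left(-74 - 56\right) \frac{5 - 11}{12 - 11} = 65 + \left(-74 - 56\right) 1^{-1} \left(-6\right) = 65 - 130 \cdot 1 \left(-6\right) = 65 - -780 = 65 + 780 = 845$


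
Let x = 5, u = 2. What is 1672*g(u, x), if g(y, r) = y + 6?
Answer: 13376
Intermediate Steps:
g(y, r) = 6 + y
1672*g(u, x) = 1672*(6 + 2) = 1672*8 = 13376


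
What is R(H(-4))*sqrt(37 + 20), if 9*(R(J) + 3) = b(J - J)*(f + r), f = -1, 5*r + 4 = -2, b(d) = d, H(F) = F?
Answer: -3*sqrt(57) ≈ -22.650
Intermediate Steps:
r = -6/5 (r = -4/5 + (1/5)*(-2) = -4/5 - 2/5 = -6/5 ≈ -1.2000)
R(J) = -3 (R(J) = -3 + ((J - J)*(-1 - 6/5))/9 = -3 + (0*(-11/5))/9 = -3 + (1/9)*0 = -3 + 0 = -3)
R(H(-4))*sqrt(37 + 20) = -3*sqrt(37 + 20) = -3*sqrt(57)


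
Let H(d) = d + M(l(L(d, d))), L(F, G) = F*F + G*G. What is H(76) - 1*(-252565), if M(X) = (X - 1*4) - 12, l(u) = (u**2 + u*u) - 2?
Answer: 267150031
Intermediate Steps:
L(F, G) = F**2 + G**2
l(u) = -2 + 2*u**2 (l(u) = (u**2 + u**2) - 2 = 2*u**2 - 2 = -2 + 2*u**2)
M(X) = -16 + X (M(X) = (X - 4) - 12 = (-4 + X) - 12 = -16 + X)
H(d) = -18 + d + 8*d**4 (H(d) = d + (-16 + (-2 + 2*(d**2 + d**2)**2)) = d + (-16 + (-2 + 2*(2*d**2)**2)) = d + (-16 + (-2 + 2*(4*d**4))) = d + (-16 + (-2 + 8*d**4)) = d + (-18 + 8*d**4) = -18 + d + 8*d**4)
H(76) - 1*(-252565) = (-18 + 76 + 8*76**4) - 1*(-252565) = (-18 + 76 + 8*33362176) + 252565 = (-18 + 76 + 266897408) + 252565 = 266897466 + 252565 = 267150031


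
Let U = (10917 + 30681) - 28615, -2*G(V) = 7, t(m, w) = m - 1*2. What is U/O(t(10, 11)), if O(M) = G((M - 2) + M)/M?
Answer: -207728/7 ≈ -29675.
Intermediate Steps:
t(m, w) = -2 + m (t(m, w) = m - 2 = -2 + m)
G(V) = -7/2 (G(V) = -½*7 = -7/2)
O(M) = -7/(2*M)
U = 12983 (U = 41598 - 28615 = 12983)
U/O(t(10, 11)) = 12983/((-7/(2*(-2 + 10)))) = 12983/((-7/2/8)) = 12983/((-7/2*⅛)) = 12983/(-7/16) = 12983*(-16/7) = -207728/7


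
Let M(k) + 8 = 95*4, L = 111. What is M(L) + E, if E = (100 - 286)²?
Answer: 34968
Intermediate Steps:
E = 34596 (E = (-186)² = 34596)
M(k) = 372 (M(k) = -8 + 95*4 = -8 + 380 = 372)
M(L) + E = 372 + 34596 = 34968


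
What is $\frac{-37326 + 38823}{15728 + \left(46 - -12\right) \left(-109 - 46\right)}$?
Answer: $\frac{499}{2246} \approx 0.22217$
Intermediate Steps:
$\frac{-37326 + 38823}{15728 + \left(46 - -12\right) \left(-109 - 46\right)} = \frac{1497}{15728 + \left(46 + 12\right) \left(-155\right)} = \frac{1497}{15728 + 58 \left(-155\right)} = \frac{1497}{15728 - 8990} = \frac{1497}{6738} = 1497 \cdot \frac{1}{6738} = \frac{499}{2246}$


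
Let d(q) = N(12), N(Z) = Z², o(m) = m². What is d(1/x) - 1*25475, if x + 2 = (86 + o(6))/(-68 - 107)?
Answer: -25331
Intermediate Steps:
x = -472/175 (x = -2 + (86 + 6²)/(-68 - 107) = -2 + (86 + 36)/(-175) = -2 + 122*(-1/175) = -2 - 122/175 = -472/175 ≈ -2.6971)
d(q) = 144 (d(q) = 12² = 144)
d(1/x) - 1*25475 = 144 - 1*25475 = 144 - 25475 = -25331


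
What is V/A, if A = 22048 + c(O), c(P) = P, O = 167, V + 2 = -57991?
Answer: -19331/7405 ≈ -2.6105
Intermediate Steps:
V = -57993 (V = -2 - 57991 = -57993)
A = 22215 (A = 22048 + 167 = 22215)
V/A = -57993/22215 = -57993*1/22215 = -19331/7405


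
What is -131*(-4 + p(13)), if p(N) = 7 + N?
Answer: -2096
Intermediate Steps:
-131*(-4 + p(13)) = -131*(-4 + (7 + 13)) = -131*(-4 + 20) = -131*16 = -2096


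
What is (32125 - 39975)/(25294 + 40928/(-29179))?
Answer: -114527575/369006349 ≈ -0.31037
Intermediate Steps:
(32125 - 39975)/(25294 + 40928/(-29179)) = -7850/(25294 + 40928*(-1/29179)) = -7850/(25294 - 40928/29179) = -7850/738012698/29179 = -7850*29179/738012698 = -114527575/369006349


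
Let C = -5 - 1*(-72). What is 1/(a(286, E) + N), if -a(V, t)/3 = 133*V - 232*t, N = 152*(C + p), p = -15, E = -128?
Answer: -1/195298 ≈ -5.1204e-6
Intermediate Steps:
C = 67 (C = -5 + 72 = 67)
N = 7904 (N = 152*(67 - 15) = 152*52 = 7904)
a(V, t) = -399*V + 696*t (a(V, t) = -3*(133*V - 232*t) = -3*(-232*t + 133*V) = -399*V + 696*t)
1/(a(286, E) + N) = 1/((-399*286 + 696*(-128)) + 7904) = 1/((-114114 - 89088) + 7904) = 1/(-203202 + 7904) = 1/(-195298) = -1/195298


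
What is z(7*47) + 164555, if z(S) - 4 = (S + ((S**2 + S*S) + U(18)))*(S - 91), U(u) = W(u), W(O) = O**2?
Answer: 51842689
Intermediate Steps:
U(u) = u**2
z(S) = 4 + (-91 + S)*(324 + S + 2*S**2) (z(S) = 4 + (S + ((S**2 + S*S) + 18**2))*(S - 91) = 4 + (S + ((S**2 + S**2) + 324))*(-91 + S) = 4 + (S + (2*S**2 + 324))*(-91 + S) = 4 + (S + (324 + 2*S**2))*(-91 + S) = 4 + (324 + S + 2*S**2)*(-91 + S) = 4 + (-91 + S)*(324 + S + 2*S**2))
z(7*47) + 164555 = (-29480 - 181*(7*47)**2 + 2*(7*47)**3 + 233*(7*47)) + 164555 = (-29480 - 181*329**2 + 2*329**3 + 233*329) + 164555 = (-29480 - 181*108241 + 2*35611289 + 76657) + 164555 = (-29480 - 19591621 + 71222578 + 76657) + 164555 = 51678134 + 164555 = 51842689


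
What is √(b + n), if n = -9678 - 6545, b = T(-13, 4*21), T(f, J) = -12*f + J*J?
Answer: I*√9011 ≈ 94.926*I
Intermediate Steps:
T(f, J) = J² - 12*f (T(f, J) = -12*f + J² = J² - 12*f)
b = 7212 (b = (4*21)² - 12*(-13) = 84² + 156 = 7056 + 156 = 7212)
n = -16223
√(b + n) = √(7212 - 16223) = √(-9011) = I*√9011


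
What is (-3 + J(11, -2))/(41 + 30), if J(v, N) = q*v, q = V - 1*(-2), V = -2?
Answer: -3/71 ≈ -0.042253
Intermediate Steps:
q = 0 (q = -2 - 1*(-2) = -2 + 2 = 0)
J(v, N) = 0 (J(v, N) = 0*v = 0)
(-3 + J(11, -2))/(41 + 30) = (-3 + 0)/(41 + 30) = -3/71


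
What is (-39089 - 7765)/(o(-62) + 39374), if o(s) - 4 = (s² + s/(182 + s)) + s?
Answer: -2811240/2589569 ≈ -1.0856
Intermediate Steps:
o(s) = 4 + s + s² + s/(182 + s) (o(s) = 4 + ((s² + s/(182 + s)) + s) = 4 + (s + s² + s/(182 + s)) = 4 + s + s² + s/(182 + s))
(-39089 - 7765)/(o(-62) + 39374) = (-39089 - 7765)/((728 + (-62)³ + 183*(-62)² + 187*(-62))/(182 - 62) + 39374) = -46854/((728 - 238328 + 183*3844 - 11594)/120 + 39374) = -46854/((728 - 238328 + 703452 - 11594)/120 + 39374) = -46854/((1/120)*454258 + 39374) = -46854/(227129/60 + 39374) = -46854/2589569/60 = -46854*60/2589569 = -2811240/2589569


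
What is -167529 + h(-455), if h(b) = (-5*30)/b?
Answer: -15245109/91 ≈ -1.6753e+5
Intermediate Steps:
h(b) = -150/b
-167529 + h(-455) = -167529 - 150/(-455) = -167529 - 150*(-1/455) = -167529 + 30/91 = -15245109/91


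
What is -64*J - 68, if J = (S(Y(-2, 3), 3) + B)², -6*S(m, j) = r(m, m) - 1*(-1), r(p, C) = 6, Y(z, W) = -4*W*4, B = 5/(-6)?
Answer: -324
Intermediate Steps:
B = -⅚ (B = 5*(-⅙) = -⅚ ≈ -0.83333)
Y(z, W) = -16*W
S(m, j) = -7/6 (S(m, j) = -(6 - 1*(-1))/6 = -(6 + 1)/6 = -⅙*7 = -7/6)
J = 4 (J = (-7/6 - ⅚)² = (-2)² = 4)
-64*J - 68 = -64*4 - 68 = -256 - 68 = -324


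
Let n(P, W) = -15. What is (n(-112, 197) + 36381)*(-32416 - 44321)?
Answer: -2790617742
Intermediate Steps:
(n(-112, 197) + 36381)*(-32416 - 44321) = (-15 + 36381)*(-32416 - 44321) = 36366*(-76737) = -2790617742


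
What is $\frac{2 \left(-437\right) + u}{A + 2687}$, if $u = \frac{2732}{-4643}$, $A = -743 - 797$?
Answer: $- \frac{4060714}{5325521} \approx -0.7625$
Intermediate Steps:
$A = -1540$
$u = - \frac{2732}{4643}$ ($u = 2732 \left(- \frac{1}{4643}\right) = - \frac{2732}{4643} \approx -0.58841$)
$\frac{2 \left(-437\right) + u}{A + 2687} = \frac{2 \left(-437\right) - \frac{2732}{4643}}{-1540 + 2687} = \frac{-874 - \frac{2732}{4643}}{1147} = \left(- \frac{4060714}{4643}\right) \frac{1}{1147} = - \frac{4060714}{5325521}$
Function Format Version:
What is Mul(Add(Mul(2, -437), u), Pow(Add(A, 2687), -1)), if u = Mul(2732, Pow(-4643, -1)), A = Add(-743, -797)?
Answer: Rational(-4060714, 5325521) ≈ -0.76250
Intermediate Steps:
A = -1540
u = Rational(-2732, 4643) (u = Mul(2732, Rational(-1, 4643)) = Rational(-2732, 4643) ≈ -0.58841)
Mul(Add(Mul(2, -437), u), Pow(Add(A, 2687), -1)) = Mul(Add(Mul(2, -437), Rational(-2732, 4643)), Pow(Add(-1540, 2687), -1)) = Mul(Add(-874, Rational(-2732, 4643)), Pow(1147, -1)) = Mul(Rational(-4060714, 4643), Rational(1, 1147)) = Rational(-4060714, 5325521)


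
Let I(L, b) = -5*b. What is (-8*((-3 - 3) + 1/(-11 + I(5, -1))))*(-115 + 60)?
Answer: -8140/3 ≈ -2713.3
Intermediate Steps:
(-8*((-3 - 3) + 1/(-11 + I(5, -1))))*(-115 + 60) = (-8*((-3 - 3) + 1/(-11 - 5*(-1))))*(-115 + 60) = -8*(-6 + 1/(-11 + 5))*(-55) = -8*(-6 + 1/(-6))*(-55) = -8*(-6 - 1/6)*(-55) = -8*(-37/6)*(-55) = (148/3)*(-55) = -8140/3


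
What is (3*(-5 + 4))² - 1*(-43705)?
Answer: 43714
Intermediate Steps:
(3*(-5 + 4))² - 1*(-43705) = (3*(-1))² + 43705 = (-3)² + 43705 = 9 + 43705 = 43714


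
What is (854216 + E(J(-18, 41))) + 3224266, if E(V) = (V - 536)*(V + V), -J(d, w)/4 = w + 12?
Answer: 4395634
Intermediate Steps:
J(d, w) = -48 - 4*w (J(d, w) = -4*(w + 12) = -4*(12 + w) = -48 - 4*w)
E(V) = 2*V*(-536 + V) (E(V) = (-536 + V)*(2*V) = 2*V*(-536 + V))
(854216 + E(J(-18, 41))) + 3224266 = (854216 + 2*(-48 - 4*41)*(-536 + (-48 - 4*41))) + 3224266 = (854216 + 2*(-48 - 164)*(-536 + (-48 - 164))) + 3224266 = (854216 + 2*(-212)*(-536 - 212)) + 3224266 = (854216 + 2*(-212)*(-748)) + 3224266 = (854216 + 317152) + 3224266 = 1171368 + 3224266 = 4395634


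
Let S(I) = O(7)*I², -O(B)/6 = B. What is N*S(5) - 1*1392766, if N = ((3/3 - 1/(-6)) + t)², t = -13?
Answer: -9238771/6 ≈ -1.5398e+6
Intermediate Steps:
O(B) = -6*B
S(I) = -42*I² (S(I) = (-6*7)*I² = -42*I²)
N = 5041/36 (N = ((3/3 - 1/(-6)) - 13)² = ((3*(⅓) - 1*(-⅙)) - 13)² = ((1 + ⅙) - 13)² = (7/6 - 13)² = (-71/6)² = 5041/36 ≈ 140.03)
N*S(5) - 1*1392766 = 5041*(-42*5²)/36 - 1*1392766 = 5041*(-42*25)/36 - 1392766 = (5041/36)*(-1050) - 1392766 = -882175/6 - 1392766 = -9238771/6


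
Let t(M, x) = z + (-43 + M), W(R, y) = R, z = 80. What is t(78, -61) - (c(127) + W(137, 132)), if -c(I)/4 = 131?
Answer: 502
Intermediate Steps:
c(I) = -524 (c(I) = -4*131 = -524)
t(M, x) = 37 + M (t(M, x) = 80 + (-43 + M) = 37 + M)
t(78, -61) - (c(127) + W(137, 132)) = (37 + 78) - (-524 + 137) = 115 - 1*(-387) = 115 + 387 = 502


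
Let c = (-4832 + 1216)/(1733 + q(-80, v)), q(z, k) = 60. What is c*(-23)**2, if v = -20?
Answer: -1912864/1793 ≈ -1066.9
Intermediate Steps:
c = -3616/1793 (c = (-4832 + 1216)/(1733 + 60) = -3616/1793 ≈ -2.0167)
c*(-23)**2 = -3616/1793*(-23)**2 = -3616/1793*529 = -1912864/1793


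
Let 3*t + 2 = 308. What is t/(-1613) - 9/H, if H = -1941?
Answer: -61155/1043611 ≈ -0.058599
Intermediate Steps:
t = 102 (t = -⅔ + (⅓)*308 = -⅔ + 308/3 = 102)
t/(-1613) - 9/H = 102/(-1613) - 9/(-1941) = 102*(-1/1613) - 9*(-1/1941) = -102/1613 + 3/647 = -61155/1043611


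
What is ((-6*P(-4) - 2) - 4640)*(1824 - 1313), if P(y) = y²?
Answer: -2421118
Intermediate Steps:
((-6*P(-4) - 2) - 4640)*(1824 - 1313) = ((-6*(-4)² - 2) - 4640)*(1824 - 1313) = ((-6*16 - 2) - 4640)*511 = ((-96 - 2) - 4640)*511 = (-98 - 4640)*511 = -4738*511 = -2421118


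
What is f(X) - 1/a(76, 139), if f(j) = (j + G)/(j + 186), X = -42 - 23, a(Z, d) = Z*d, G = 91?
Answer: 274543/1278244 ≈ 0.21478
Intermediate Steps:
X = -65
f(j) = (91 + j)/(186 + j) (f(j) = (j + 91)/(j + 186) = (91 + j)/(186 + j))
f(X) - 1/a(76, 139) = (91 - 65)/(186 - 65) - 1/(76*139) = 26/121 - 1/10564 = 274543/1278244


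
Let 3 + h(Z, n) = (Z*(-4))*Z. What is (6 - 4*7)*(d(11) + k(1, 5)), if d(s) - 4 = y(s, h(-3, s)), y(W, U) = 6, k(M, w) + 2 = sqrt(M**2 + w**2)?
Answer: -176 - 22*sqrt(26) ≈ -288.18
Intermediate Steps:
h(Z, n) = -3 - 4*Z**2 (h(Z, n) = -3 + (Z*(-4))*Z = -3 + (-4*Z)*Z = -3 - 4*Z**2)
k(M, w) = -2 + sqrt(M**2 + w**2)
d(s) = 10 (d(s) = 4 + 6 = 10)
(6 - 4*7)*(d(11) + k(1, 5)) = (6 - 4*7)*(10 + (-2 + sqrt(1**2 + 5**2))) = (6 - 28)*(10 + (-2 + sqrt(1 + 25))) = -22*(10 + (-2 + sqrt(26))) = -22*(8 + sqrt(26)) = -176 - 22*sqrt(26)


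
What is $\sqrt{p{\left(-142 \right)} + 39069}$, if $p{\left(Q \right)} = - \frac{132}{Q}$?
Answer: $\frac{\sqrt{196951515}}{71} \approx 197.66$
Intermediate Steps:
$\sqrt{p{\left(-142 \right)} + 39069} = \sqrt{- \frac{132}{-142} + 39069} = \sqrt{\left(-132\right) \left(- \frac{1}{142}\right) + 39069} = \sqrt{\frac{66}{71} + 39069} = \sqrt{\frac{2773965}{71}} = \frac{\sqrt{196951515}}{71}$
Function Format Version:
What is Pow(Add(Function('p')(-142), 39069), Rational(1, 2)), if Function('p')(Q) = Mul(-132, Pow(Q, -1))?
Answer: Mul(Rational(1, 71), Pow(196951515, Rational(1, 2))) ≈ 197.66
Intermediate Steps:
Pow(Add(Function('p')(-142), 39069), Rational(1, 2)) = Pow(Add(Mul(-132, Pow(-142, -1)), 39069), Rational(1, 2)) = Pow(Add(Mul(-132, Rational(-1, 142)), 39069), Rational(1, 2)) = Pow(Add(Rational(66, 71), 39069), Rational(1, 2)) = Pow(Rational(2773965, 71), Rational(1, 2)) = Mul(Rational(1, 71), Pow(196951515, Rational(1, 2)))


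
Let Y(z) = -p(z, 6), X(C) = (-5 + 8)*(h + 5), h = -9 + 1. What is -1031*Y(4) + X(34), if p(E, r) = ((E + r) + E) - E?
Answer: 10301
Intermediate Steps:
h = -8
p(E, r) = E + r (p(E, r) = (r + 2*E) - E = E + r)
X(C) = -9 (X(C) = (-5 + 8)*(-8 + 5) = 3*(-3) = -9)
Y(z) = -6 - z (Y(z) = -(z + 6) = -(6 + z) = -6 - z)
-1031*Y(4) + X(34) = -1031*(-6 - 1*4) - 9 = -1031*(-6 - 4) - 9 = -1031*(-10) - 9 = 10310 - 9 = 10301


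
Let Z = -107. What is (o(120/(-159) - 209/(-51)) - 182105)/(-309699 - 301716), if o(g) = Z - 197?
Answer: 60803/203805 ≈ 0.29834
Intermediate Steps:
o(g) = -304 (o(g) = -107 - 197 = -304)
(o(120/(-159) - 209/(-51)) - 182105)/(-309699 - 301716) = (-304 - 182105)/(-309699 - 301716) = -182409/(-611415) = -182409*(-1/611415) = 60803/203805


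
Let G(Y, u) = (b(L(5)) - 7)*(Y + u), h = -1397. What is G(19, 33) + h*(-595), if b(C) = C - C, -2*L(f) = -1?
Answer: 830851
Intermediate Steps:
L(f) = ½ (L(f) = -½*(-1) = ½)
b(C) = 0
G(Y, u) = -7*Y - 7*u (G(Y, u) = (0 - 7)*(Y + u) = -7*(Y + u) = -7*Y - 7*u)
G(19, 33) + h*(-595) = (-7*19 - 7*33) - 1397*(-595) = (-133 - 231) + 831215 = -364 + 831215 = 830851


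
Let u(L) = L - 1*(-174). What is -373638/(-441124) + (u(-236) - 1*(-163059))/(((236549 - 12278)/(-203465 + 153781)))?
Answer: -1786144819212827/49465660302 ≈ -36109.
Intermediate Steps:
u(L) = 174 + L (u(L) = L + 174 = 174 + L)
-373638/(-441124) + (u(-236) - 1*(-163059))/(((236549 - 12278)/(-203465 + 153781))) = -373638/(-441124) + ((174 - 236) - 1*(-163059))/(((236549 - 12278)/(-203465 + 153781))) = -373638*(-1/441124) + (-62 + 163059)/((224271/(-49684))) = 186819/220562 + 162997/((224271*(-1/49684))) = 186819/220562 + 162997/(-224271/49684) = 186819/220562 + 162997*(-49684/224271) = 186819/220562 - 8098342948/224271 = -1786144819212827/49465660302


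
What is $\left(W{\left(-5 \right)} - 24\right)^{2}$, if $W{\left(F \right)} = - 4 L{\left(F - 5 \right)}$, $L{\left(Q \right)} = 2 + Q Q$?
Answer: $186624$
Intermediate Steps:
$L{\left(Q \right)} = 2 + Q^{2}$
$W{\left(F \right)} = -8 - 4 \left(-5 + F\right)^{2}$ ($W{\left(F \right)} = - 4 \left(2 + \left(F - 5\right)^{2}\right) = - 4 \left(2 + \left(-5 + F\right)^{2}\right) = -8 - 4 \left(-5 + F\right)^{2}$)
$\left(W{\left(-5 \right)} - 24\right)^{2} = \left(\left(-8 - 4 \left(-5 - 5\right)^{2}\right) - 24\right)^{2} = \left(\left(-8 - 4 \left(-10\right)^{2}\right) - 24\right)^{2} = \left(\left(-8 - 400\right) - 24\right)^{2} = \left(-408 - 24\right)^{2} = \left(-432\right)^{2} = 186624$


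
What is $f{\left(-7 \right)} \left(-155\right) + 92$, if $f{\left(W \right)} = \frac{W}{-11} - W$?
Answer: $- \frac{12008}{11} \approx -1091.6$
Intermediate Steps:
$f{\left(W \right)} = - \frac{12 W}{11}$ ($f{\left(W \right)} = W \left(- \frac{1}{11}\right) - W = - \frac{W}{11} - W = - \frac{12 W}{11}$)
$f{\left(-7 \right)} \left(-155\right) + 92 = \left(- \frac{12}{11}\right) \left(-7\right) \left(-155\right) + 92 = \frac{84}{11} \left(-155\right) + 92 = - \frac{13020}{11} + 92 = - \frac{12008}{11}$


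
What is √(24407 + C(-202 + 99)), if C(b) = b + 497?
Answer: √24801 ≈ 157.48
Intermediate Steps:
C(b) = 497 + b
√(24407 + C(-202 + 99)) = √(24407 + (497 + (-202 + 99))) = √(24407 + (497 - 103)) = √(24407 + 394) = √24801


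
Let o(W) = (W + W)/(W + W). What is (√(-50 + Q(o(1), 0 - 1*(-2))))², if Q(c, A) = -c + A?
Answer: -49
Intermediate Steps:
o(W) = 1 (o(W) = (2*W)/((2*W)) = (2*W)*(1/(2*W)) = 1)
Q(c, A) = A - c
(√(-50 + Q(o(1), 0 - 1*(-2))))² = (√(-50 + ((0 - 1*(-2)) - 1*1)))² = (√(-50 + ((0 + 2) - 1)))² = (√(-50 + (2 - 1)))² = (√(-50 + 1))² = (√(-49))² = (7*I)² = -49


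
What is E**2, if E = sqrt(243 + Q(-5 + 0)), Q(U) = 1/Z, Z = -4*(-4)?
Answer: 3889/16 ≈ 243.06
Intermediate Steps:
Z = 16 (Z = -4*(-4) = 16)
Q(U) = 1/16
E = sqrt(3889)/4 (E = sqrt(243 + 1/16) = sqrt(3889/16) = sqrt(3889)/4 ≈ 15.590)
E**2 = (sqrt(3889)/4)**2 = 3889/16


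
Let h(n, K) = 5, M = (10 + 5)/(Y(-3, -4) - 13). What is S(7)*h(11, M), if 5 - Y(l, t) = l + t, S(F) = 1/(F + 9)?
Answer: 5/16 ≈ 0.31250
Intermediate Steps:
S(F) = 1/(9 + F)
Y(l, t) = 5 - l - t (Y(l, t) = 5 - (l + t) = 5 + (-l - t) = 5 - l - t)
M = -15 (M = (10 + 5)/((5 - 1*(-3) - 1*(-4)) - 13) = 15/((5 + 3 + 4) - 13) = 15/(12 - 13) = 15/(-1) = 15*(-1) = -15)
S(7)*h(11, M) = 5/(9 + 7) = 5/16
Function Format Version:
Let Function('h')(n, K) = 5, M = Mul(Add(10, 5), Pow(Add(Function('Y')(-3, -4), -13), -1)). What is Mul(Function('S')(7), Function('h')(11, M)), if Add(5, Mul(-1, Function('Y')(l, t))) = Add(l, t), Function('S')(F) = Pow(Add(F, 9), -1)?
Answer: Rational(5, 16) ≈ 0.31250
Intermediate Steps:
Function('S')(F) = Pow(Add(9, F), -1)
Function('Y')(l, t) = Add(5, Mul(-1, l), Mul(-1, t)) (Function('Y')(l, t) = Add(5, Mul(-1, Add(l, t))) = Add(5, Add(Mul(-1, l), Mul(-1, t))) = Add(5, Mul(-1, l), Mul(-1, t)))
M = -15 (M = Mul(Add(10, 5), Pow(Add(Add(5, Mul(-1, -3), Mul(-1, -4)), -13), -1)) = Mul(15, Pow(Add(Add(5, 3, 4), -13), -1)) = Mul(15, Pow(Add(12, -13), -1)) = Mul(15, Pow(-1, -1)) = Mul(15, -1) = -15)
Mul(Function('S')(7), Function('h')(11, M)) = Mul(Pow(Add(9, 7), -1), 5) = Mul(Pow(16, -1), 5) = Mul(Rational(1, 16), 5) = Rational(5, 16)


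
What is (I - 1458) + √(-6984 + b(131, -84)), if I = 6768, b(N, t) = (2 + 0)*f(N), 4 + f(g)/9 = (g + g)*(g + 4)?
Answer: 5310 + 6*√17489 ≈ 6103.5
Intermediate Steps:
f(g) = -36 + 18*g*(4 + g) (f(g) = -36 + 9*((g + g)*(g + 4)) = -36 + 9*((2*g)*(4 + g)) = -36 + 9*(2*g*(4 + g)) = -36 + 18*g*(4 + g))
b(N, t) = -72 + 36*N² + 144*N (b(N, t) = (2 + 0)*(-36 + 18*N² + 72*N) = 2*(-36 + 18*N² + 72*N) = -72 + 36*N² + 144*N)
(I - 1458) + √(-6984 + b(131, -84)) = (6768 - 1458) + √(-6984 + (-72 + 36*131² + 144*131)) = 5310 + √(-6984 + (-72 + 36*17161 + 18864)) = 5310 + √(-6984 + (-72 + 617796 + 18864)) = 5310 + √(-6984 + 636588) = 5310 + √629604 = 5310 + 6*√17489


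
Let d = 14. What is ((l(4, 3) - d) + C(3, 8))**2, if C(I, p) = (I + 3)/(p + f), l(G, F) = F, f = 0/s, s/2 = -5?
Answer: 1681/16 ≈ 105.06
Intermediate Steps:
s = -10 (s = 2*(-5) = -10)
f = 0 (f = 0/(-10) = 0*(-1/10) = 0)
C(I, p) = (3 + I)/p (C(I, p) = (I + 3)/(p + 0) = (3 + I)/p)
((l(4, 3) - d) + C(3, 8))**2 = ((3 - 1*14) + (3 + 3)/8)**2 = ((3 - 14) + (1/8)*6)**2 = (-11 + 3/4)**2 = (-41/4)**2 = 1681/16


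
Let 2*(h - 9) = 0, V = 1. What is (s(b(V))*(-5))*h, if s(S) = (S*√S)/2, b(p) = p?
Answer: -45/2 ≈ -22.500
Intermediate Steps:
h = 9 (h = 9 + (½)*0 = 9 + 0 = 9)
s(S) = S^(3/2)/2 (s(S) = S^(3/2)*(½) = S^(3/2)/2)
(s(b(V))*(-5))*h = ((1^(3/2)/2)*(-5))*9 = (((½)*1)*(-5))*9 = ((½)*(-5))*9 = -5/2*9 = -45/2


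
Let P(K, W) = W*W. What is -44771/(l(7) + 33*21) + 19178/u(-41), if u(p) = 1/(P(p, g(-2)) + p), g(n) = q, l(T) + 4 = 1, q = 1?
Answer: -529357571/690 ≈ -7.6719e+5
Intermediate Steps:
l(T) = -3 (l(T) = -4 + 1 = -3)
g(n) = 1
P(K, W) = W**2
u(p) = 1/(1 + p) (u(p) = 1/(1**2 + p) = 1/(1 + p))
-44771/(l(7) + 33*21) + 19178/u(-41) = -44771/(-3 + 33*21) + 19178/(1/(1 - 41)) = -44771/(-3 + 693) + 19178/(1/(-40)) = -44771/690 + 19178/(-1/40) = -44771*1/690 + 19178*(-40) = -44771/690 - 767120 = -529357571/690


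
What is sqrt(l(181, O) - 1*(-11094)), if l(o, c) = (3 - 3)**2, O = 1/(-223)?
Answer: 43*sqrt(6) ≈ 105.33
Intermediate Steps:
O = -1/223 ≈ -0.0044843
l(o, c) = 0 (l(o, c) = 0**2 = 0)
sqrt(l(181, O) - 1*(-11094)) = sqrt(0 - 1*(-11094)) = sqrt(0 + 11094) = sqrt(11094) = 43*sqrt(6)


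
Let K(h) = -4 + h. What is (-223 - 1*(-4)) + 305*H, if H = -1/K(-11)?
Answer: -596/3 ≈ -198.67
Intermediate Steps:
H = 1/15 (H = -1/(-4 - 11) = -1/(-15) = -1*(-1/15) = 1/15 ≈ 0.066667)
(-223 - 1*(-4)) + 305*H = (-223 - 1*(-4)) + 305*(1/15) = (-223 + 4) + 61/3 = -219 + 61/3 = -596/3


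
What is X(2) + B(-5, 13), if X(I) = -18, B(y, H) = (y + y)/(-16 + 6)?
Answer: -17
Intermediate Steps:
B(y, H) = -y/5 (B(y, H) = (2*y)/(-10) = (2*y)*(-⅒) = -y/5)
X(2) + B(-5, 13) = -18 - ⅕*(-5) = -18 + 1 = -17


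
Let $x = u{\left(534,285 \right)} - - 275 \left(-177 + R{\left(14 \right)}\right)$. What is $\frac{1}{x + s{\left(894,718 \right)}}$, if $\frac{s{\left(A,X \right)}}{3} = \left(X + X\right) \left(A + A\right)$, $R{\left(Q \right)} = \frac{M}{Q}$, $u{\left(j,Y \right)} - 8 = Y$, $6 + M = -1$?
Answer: $\frac{2}{15308369} \approx 1.3065 \cdot 10^{-7}$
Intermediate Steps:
$M = -7$ ($M = -6 - 1 = -7$)
$u{\left(j,Y \right)} = 8 + Y$
$R{\left(Q \right)} = - \frac{7}{Q}$
$s{\left(A,X \right)} = 12 A X$ ($s{\left(A,X \right)} = 3 \left(X + X\right) \left(A + A\right) = 3 \cdot 2 X 2 A = 3 \cdot 4 A X = 12 A X$)
$x = - \frac{97039}{2}$ ($x = \left(8 + 285\right) - - 275 \left(-177 - \frac{7}{14}\right) = 293 - - 275 \left(-177 - \frac{1}{2}\right) = 293 - \left(-275\right) \left(- \frac{355}{2}\right) = 293 - \frac{97625}{2} = - \frac{97039}{2} \approx -48520.0$)
$\frac{1}{x + s{\left(894,718 \right)}} = \frac{1}{- \frac{97039}{2} + 12 \cdot 894 \cdot 718} = \frac{1}{- \frac{97039}{2} + 7702704} = \frac{1}{\frac{15308369}{2}} = \frac{2}{15308369}$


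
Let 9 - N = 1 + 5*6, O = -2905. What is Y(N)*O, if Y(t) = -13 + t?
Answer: 101675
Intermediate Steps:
N = -22 (N = 9 - (1 + 5*6) = 9 - (1 + 30) = 9 - 1*31 = 9 - 31 = -22)
Y(N)*O = (-13 - 22)*(-2905) = -35*(-2905) = 101675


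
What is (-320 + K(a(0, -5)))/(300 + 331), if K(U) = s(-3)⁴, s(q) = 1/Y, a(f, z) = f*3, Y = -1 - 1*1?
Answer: -5119/10096 ≈ -0.50703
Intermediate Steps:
Y = -2 (Y = -1 - 1 = -2)
a(f, z) = 3*f
s(q) = -½ (s(q) = 1/(-2) = -½)
K(U) = 1/16 (K(U) = (-½)⁴ = 1/16)
(-320 + K(a(0, -5)))/(300 + 331) = (-320 + 1/16)/(300 + 331) = -5119/16/631 = -5119/16*1/631 = -5119/10096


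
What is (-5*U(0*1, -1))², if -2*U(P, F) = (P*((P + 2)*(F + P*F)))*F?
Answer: 0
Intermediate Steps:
U(P, F) = -F*P*(2 + P)*(F + F*P)/2 (U(P, F) = -P*((P + 2)*(F + P*F))*F/2 = -P*((2 + P)*(F + F*P))*F/2 = -P*(2 + P)*(F + F*P)*F/2 = -F*P*(2 + P)*(F + F*P)/2)
(-5*U(0*1, -1))² = (-(-5)*0*1*(-1)²*(2 + (0*1)² + 3*(0*1))/2)² = (-(-5)*0*(2 + 0² + 3*0)/2)² = (-(-5)*0*(2 + 0 + 0)/2)² = (-(-5)*0*2/2)² = (-5*0)² = 0² = 0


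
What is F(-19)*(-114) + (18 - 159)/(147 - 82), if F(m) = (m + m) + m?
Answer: 422229/65 ≈ 6495.8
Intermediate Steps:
F(m) = 3*m (F(m) = 2*m + m = 3*m)
F(-19)*(-114) + (18 - 159)/(147 - 82) = (3*(-19))*(-114) + (18 - 159)/(147 - 82) = -57*(-114) - 141/65 = 6498 - 141*1/65 = 6498 - 141/65 = 422229/65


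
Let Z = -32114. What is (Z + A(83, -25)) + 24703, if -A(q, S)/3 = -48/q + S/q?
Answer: -614894/83 ≈ -7408.4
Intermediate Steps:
A(q, S) = 144/q - 3*S/q (A(q, S) = -3*(-48/q + S/q) = 144/q - 3*S/q)
(Z + A(83, -25)) + 24703 = (-32114 + 3*(48 - 1*(-25))/83) + 24703 = (-32114 + 3*(1/83)*(48 + 25)) + 24703 = (-32114 + 3*(1/83)*73) + 24703 = (-32114 + 219/83) + 24703 = -2665243/83 + 24703 = -614894/83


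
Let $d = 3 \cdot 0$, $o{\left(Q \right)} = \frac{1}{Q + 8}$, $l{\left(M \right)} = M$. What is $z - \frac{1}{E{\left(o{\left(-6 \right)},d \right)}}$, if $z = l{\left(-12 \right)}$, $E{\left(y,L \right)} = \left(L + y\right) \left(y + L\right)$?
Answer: $-16$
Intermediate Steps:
$o{\left(Q \right)} = \frac{1}{8 + Q}$
$d = 0$
$E{\left(y,L \right)} = \left(L + y\right)^{2}$ ($E{\left(y,L \right)} = \left(L + y\right) \left(L + y\right) = \left(L + y\right)^{2}$)
$z = -12$
$z - \frac{1}{E{\left(o{\left(-6 \right)},d \right)}} = -12 - \frac{1}{\left(0 + \frac{1}{8 - 6}\right)^{2}} = -12 - \frac{1}{\left(0 + \frac{1}{2}\right)^{2}} = -12 - \frac{1}{\left(\frac{1}{2}\right)^{2}} = -12 - \frac{1}{\frac{1}{4}} = -12 - 4 = -16$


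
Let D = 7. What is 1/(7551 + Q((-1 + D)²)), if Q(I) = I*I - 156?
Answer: 1/8691 ≈ 0.00011506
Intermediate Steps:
Q(I) = -156 + I² (Q(I) = I² - 156 = -156 + I²)
1/(7551 + Q((-1 + D)²)) = 1/(7551 + (-156 + ((-1 + 7)²)²)) = 1/(7551 + (-156 + (6²)²)) = 1/(7551 + (-156 + 36²)) = 1/(7551 + (-156 + 1296)) = 1/(7551 + 1140) = 1/8691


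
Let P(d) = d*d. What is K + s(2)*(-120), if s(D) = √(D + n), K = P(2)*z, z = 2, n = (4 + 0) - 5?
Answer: -112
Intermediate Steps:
P(d) = d²
n = -1 (n = 4 - 5 = -1)
K = 8 (K = 2²*2 = 4*2 = 8)
s(D) = √(-1 + D) (s(D) = √(D - 1) = √(-1 + D))
K + s(2)*(-120) = 8 + √(-1 + 2)*(-120) = 8 + √1*(-120) = 8 + 1*(-120) = 8 - 120 = -112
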